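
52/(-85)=-0.61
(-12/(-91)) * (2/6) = 4/91 = 0.04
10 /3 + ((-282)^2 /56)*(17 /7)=3452.08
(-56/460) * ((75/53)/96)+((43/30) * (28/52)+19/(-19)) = -874753/3803280 = -0.23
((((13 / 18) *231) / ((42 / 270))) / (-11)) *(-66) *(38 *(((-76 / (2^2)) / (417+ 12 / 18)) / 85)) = -2787642/21301 = -130.87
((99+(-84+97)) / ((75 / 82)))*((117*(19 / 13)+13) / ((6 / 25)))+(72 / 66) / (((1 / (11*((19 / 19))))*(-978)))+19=137751119/1467 = 93899.88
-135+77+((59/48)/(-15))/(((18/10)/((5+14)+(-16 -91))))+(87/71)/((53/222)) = -48.86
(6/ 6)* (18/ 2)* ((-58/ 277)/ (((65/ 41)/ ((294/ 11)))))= -6292188/198055 = -31.77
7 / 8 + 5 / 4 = 17/8 = 2.12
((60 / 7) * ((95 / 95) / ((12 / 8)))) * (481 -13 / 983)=2748.50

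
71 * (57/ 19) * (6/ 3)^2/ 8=213/2 = 106.50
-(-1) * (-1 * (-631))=631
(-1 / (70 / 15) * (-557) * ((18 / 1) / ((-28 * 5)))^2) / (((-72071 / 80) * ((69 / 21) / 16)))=-4331232/406120085 = -0.01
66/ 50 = 33/25 = 1.32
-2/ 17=-0.12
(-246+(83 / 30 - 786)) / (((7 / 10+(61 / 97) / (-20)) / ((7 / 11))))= -3811906/3891 = -979.67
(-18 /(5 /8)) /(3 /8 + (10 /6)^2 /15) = -31104/605 = -51.41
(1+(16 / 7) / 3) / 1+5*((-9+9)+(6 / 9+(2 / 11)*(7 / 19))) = 23833/4389 = 5.43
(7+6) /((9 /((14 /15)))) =182/135 = 1.35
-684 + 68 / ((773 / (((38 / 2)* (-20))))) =-554572/773 = -717.43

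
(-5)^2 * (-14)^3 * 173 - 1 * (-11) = -11867789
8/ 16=1/2 = 0.50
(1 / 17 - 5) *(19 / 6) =-266/17 = -15.65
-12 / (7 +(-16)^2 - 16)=-12/247 = -0.05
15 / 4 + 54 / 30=111/20 = 5.55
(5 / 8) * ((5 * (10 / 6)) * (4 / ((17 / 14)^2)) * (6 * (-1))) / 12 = -6125/867 = -7.06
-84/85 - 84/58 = -6006/2465 = -2.44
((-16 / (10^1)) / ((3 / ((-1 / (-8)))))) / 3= -1/45 = -0.02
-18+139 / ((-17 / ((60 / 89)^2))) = -2924226/134657 = -21.72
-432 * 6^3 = -93312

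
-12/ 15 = -4/5 = -0.80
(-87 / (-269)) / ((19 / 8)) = 696/5111 = 0.14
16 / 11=1.45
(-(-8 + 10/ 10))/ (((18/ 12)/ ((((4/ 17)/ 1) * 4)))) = 224/51 = 4.39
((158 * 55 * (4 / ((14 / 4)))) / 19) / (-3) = -69520/399 = -174.24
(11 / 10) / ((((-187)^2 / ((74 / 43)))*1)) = 37/683485 = 0.00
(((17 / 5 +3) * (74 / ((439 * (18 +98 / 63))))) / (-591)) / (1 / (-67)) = 29748/4756565 = 0.01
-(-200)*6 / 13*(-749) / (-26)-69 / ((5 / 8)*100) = 56151678/21125 = 2658.07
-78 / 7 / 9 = -26/21 = -1.24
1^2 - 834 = -833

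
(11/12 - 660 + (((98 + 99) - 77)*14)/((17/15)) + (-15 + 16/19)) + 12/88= 34503101/42636 = 809.25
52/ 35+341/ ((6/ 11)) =626.65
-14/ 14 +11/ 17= -6/17 = -0.35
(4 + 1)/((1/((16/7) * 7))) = 80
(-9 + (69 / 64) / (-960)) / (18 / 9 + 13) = -184343/307200 = -0.60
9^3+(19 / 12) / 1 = 8767/12 = 730.58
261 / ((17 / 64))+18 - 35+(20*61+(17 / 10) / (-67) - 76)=24027921/11390 = 2109.56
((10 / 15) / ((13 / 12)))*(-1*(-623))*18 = 89712/13 = 6900.92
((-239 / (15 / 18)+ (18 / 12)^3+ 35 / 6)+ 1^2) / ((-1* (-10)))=-33191/1200 = -27.66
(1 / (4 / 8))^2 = 4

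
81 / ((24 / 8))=27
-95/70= -19/14 = -1.36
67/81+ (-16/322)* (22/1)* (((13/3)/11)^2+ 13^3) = -344430431/143451 = -2401.03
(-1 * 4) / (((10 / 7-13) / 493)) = 13804/81 = 170.42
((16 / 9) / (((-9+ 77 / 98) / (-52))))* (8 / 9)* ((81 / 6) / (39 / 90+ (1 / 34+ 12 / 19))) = 123.41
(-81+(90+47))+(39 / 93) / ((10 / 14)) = 8771/155 = 56.59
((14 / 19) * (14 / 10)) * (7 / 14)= 49/95 = 0.52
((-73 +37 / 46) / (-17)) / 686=3321/536452 = 0.01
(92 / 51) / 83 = 92/4233 = 0.02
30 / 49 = 0.61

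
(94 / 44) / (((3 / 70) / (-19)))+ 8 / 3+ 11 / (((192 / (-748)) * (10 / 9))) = -1730121/1760 = -983.02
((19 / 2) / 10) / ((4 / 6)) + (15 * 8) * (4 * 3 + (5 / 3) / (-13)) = 741541/520 = 1426.04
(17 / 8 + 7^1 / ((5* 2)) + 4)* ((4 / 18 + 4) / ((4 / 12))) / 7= 247/20 = 12.35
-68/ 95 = -0.72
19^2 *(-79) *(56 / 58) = -798532/29 = -27535.59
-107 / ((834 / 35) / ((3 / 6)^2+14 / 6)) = -116095/10008 = -11.60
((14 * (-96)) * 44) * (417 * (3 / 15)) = -24659712/5 = -4931942.40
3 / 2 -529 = -1055/2 = -527.50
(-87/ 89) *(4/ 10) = -174/445 = -0.39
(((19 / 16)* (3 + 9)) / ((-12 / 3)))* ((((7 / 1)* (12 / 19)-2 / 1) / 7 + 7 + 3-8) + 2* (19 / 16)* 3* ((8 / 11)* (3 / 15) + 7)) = -9349839/49280 = -189.73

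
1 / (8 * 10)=1/80 = 0.01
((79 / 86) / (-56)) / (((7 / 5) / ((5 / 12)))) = -1975/404544 = 0.00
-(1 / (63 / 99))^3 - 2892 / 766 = -1005751/131369 = -7.66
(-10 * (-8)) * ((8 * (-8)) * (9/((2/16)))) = -368640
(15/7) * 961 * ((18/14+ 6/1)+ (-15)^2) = 23438790/49 = 478342.65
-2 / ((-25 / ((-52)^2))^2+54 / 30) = -1.11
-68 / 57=-1.19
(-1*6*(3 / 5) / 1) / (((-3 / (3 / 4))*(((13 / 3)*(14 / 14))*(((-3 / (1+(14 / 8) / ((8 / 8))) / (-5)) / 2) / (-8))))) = -198/13 = -15.23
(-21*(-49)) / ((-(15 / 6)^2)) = -4116/25 = -164.64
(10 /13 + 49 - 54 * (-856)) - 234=598517/13 = 46039.77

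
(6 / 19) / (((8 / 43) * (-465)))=-43/11780 = 0.00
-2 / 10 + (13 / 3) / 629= -0.19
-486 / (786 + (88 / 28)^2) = -11907/19499 = -0.61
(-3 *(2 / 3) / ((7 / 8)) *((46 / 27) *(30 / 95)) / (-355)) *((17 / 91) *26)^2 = 1701632/20821815 = 0.08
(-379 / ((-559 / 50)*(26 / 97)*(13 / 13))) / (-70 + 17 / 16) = -14705200/8015501 = -1.83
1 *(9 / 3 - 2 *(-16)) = 35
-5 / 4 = -1.25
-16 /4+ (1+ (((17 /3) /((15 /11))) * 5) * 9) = 184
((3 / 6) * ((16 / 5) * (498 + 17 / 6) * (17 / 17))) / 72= 601/54 = 11.13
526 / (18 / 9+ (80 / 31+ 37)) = 16306/1289 = 12.65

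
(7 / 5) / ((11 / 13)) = 91/55 = 1.65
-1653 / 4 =-413.25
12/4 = 3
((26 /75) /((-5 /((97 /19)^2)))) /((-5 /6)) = 489268/225625 = 2.17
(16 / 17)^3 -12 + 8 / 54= -1461568/132651 = -11.02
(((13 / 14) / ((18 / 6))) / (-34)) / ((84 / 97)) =-1261/119952 = -0.01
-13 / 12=-1.08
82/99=0.83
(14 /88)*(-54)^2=5103/11 = 463.91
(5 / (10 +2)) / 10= 1/24 = 0.04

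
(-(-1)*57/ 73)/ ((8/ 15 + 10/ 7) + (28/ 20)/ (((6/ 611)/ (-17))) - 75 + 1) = -3990/12752881 = 0.00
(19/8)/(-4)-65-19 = -2707/32 = -84.59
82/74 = 41/37 = 1.11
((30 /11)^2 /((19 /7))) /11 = 6300/25289 = 0.25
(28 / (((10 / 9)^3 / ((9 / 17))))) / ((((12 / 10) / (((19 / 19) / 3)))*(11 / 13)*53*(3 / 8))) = 44226/247775 = 0.18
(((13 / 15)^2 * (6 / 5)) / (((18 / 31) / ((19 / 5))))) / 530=99541/8943750 = 0.01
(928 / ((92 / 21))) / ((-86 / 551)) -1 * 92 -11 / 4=-5743775/3956 = -1451.91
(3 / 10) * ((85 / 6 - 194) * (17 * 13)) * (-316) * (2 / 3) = 2511768.13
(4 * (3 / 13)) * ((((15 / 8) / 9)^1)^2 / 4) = 25/2496 = 0.01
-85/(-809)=0.11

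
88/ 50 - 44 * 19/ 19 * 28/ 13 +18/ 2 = -27303/325 = -84.01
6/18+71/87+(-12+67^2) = 389599/87 = 4478.15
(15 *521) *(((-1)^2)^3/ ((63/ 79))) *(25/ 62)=5144875/1302 = 3951.52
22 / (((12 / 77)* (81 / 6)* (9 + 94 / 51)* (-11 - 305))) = -2057/674028 = 0.00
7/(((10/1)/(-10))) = -7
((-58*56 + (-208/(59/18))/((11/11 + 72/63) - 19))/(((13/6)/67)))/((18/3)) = -756643328/45253 = -16720.29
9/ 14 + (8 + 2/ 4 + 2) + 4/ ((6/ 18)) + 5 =197/7 = 28.14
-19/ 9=-2.11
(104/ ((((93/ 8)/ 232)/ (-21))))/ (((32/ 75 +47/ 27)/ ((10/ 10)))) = -20109.77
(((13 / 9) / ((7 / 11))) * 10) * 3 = 1430/21 = 68.10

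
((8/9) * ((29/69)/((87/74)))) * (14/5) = 8288/9315 = 0.89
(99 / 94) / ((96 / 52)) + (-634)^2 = 302271341/752 = 401956.57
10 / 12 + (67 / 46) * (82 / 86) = 6593/2967 = 2.22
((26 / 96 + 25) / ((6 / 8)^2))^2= 1471369/729 = 2018.34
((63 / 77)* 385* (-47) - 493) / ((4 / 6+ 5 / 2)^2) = -550728/361 = -1525.56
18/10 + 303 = 1524/5 = 304.80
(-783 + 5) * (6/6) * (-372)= 289416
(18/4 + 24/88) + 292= 6529/22 = 296.77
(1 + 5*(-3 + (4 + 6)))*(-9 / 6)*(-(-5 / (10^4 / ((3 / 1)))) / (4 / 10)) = -81/400 = -0.20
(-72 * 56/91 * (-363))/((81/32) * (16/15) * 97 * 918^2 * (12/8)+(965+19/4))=3840/79042171 = 0.00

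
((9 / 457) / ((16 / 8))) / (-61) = -9/55754 = 0.00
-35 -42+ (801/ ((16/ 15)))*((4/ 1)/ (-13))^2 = -998/169 = -5.91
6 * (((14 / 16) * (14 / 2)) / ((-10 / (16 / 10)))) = -147/25 = -5.88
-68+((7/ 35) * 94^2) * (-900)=-1590548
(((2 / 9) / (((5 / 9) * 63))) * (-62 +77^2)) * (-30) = -23468/21 = -1117.52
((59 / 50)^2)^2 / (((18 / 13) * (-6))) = -157525693/675000000 = -0.23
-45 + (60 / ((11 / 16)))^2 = 916155/121 = 7571.53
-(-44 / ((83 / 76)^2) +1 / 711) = 180689495/4898079 = 36.89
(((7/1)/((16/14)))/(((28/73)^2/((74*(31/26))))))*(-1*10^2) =-152809075/416 = -367329.51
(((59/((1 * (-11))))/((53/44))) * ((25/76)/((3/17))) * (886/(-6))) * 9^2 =99974025/1007 = 99279.07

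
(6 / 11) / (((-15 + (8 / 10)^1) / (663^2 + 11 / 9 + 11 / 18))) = -13187125/781 = -16884.92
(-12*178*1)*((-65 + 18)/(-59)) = -100392/59 = -1701.56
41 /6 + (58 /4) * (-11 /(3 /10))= -3149/6 = -524.83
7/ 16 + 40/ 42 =467/336 = 1.39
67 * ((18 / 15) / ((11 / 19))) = 7638/55 = 138.87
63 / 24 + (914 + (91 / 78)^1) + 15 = 22387/24 = 932.79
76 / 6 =38/3 = 12.67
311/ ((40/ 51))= 15861/40 = 396.52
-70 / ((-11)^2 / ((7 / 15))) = -98/363 = -0.27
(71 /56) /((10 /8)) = 71/70 = 1.01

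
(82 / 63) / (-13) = -82/819 = -0.10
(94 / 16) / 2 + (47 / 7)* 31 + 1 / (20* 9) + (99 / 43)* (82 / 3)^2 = 418525099/216720 = 1931.18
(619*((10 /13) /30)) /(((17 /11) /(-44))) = -299596/663 = -451.88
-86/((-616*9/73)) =3139/2772 = 1.13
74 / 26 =37/13 = 2.85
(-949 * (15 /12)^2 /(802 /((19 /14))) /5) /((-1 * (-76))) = -4745/718592 = -0.01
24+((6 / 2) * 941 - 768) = 2079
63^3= 250047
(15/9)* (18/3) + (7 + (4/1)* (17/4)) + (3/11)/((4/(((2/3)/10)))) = 7481/220 = 34.00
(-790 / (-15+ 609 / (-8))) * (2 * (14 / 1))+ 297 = 393473/729 = 539.74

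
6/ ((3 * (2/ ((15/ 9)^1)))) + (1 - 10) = -22/3 = -7.33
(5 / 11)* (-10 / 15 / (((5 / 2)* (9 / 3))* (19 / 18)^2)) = -144/3971 = -0.04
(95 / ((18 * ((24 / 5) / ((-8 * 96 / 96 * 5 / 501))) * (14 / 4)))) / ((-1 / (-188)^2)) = 83942000/94689 = 886.50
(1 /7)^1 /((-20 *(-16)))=1/2240 = 0.00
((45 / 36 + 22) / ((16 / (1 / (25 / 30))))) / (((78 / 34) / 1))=1581/2080 = 0.76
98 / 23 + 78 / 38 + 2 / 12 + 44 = 132359/2622 = 50.48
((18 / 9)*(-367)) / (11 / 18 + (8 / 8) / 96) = -211392/179 = -1180.96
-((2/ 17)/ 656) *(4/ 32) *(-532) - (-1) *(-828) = -9233723/11152 = -827.99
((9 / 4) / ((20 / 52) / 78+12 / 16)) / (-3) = -1521/1531 = -0.99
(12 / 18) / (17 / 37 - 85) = -37/4692 = -0.01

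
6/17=0.35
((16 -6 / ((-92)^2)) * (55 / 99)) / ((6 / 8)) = 338545/28566 = 11.85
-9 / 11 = -0.82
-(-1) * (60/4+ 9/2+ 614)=1267/2 = 633.50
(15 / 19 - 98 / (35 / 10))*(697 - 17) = -351560/19 = -18503.16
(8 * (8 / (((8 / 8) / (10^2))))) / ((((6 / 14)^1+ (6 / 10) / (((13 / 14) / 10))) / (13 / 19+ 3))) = 40768000/11913 = 3422.14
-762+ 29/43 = -32737/43 = -761.33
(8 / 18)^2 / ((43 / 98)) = 1568/3483 = 0.45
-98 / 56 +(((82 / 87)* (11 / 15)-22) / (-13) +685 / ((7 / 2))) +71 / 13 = 95509879/475020 = 201.06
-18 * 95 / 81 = -190/9 = -21.11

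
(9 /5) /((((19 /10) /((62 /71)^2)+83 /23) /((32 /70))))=25462656/188770295 = 0.13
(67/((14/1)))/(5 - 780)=-67/10850 = -0.01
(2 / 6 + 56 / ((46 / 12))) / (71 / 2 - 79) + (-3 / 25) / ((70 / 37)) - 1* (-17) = 174314417/10505250 = 16.59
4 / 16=1/4 = 0.25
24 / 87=0.28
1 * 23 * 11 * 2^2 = 1012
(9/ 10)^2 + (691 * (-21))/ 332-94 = -284063/2075 = -136.90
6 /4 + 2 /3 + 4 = 37/6 = 6.17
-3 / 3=-1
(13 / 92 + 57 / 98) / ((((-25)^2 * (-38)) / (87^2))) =-24667371/107065000 = -0.23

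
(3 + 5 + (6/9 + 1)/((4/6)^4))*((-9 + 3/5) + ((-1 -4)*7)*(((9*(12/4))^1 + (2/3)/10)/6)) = -2733.37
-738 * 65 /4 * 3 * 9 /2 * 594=-192335715/2 = -96167857.50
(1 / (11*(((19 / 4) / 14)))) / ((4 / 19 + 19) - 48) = -56/6017 = -0.01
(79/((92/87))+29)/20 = 9541/1840 = 5.19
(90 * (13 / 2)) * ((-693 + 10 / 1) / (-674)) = 399555/674 = 592.81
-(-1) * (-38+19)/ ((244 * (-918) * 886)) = 19/198456912 = 0.00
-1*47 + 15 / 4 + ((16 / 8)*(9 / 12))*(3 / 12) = -343/8 = -42.88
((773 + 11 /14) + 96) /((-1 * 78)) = -4059/364 = -11.15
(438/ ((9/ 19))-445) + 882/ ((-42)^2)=2881/6 = 480.17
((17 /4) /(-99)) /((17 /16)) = -4/99 = -0.04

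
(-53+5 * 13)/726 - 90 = -10888/121 = -89.98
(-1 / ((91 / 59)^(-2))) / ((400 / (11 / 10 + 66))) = -0.40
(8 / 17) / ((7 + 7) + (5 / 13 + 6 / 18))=156/4879 = 0.03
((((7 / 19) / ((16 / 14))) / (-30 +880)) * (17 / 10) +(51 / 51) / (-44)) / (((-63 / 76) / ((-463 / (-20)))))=8547443/13860000 = 0.62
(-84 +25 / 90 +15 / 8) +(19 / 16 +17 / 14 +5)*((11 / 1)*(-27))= -2298419/1008 = -2280.18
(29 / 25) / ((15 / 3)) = 29/125 = 0.23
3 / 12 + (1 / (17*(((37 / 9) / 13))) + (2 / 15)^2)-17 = -9366811/566100 = -16.55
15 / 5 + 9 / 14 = 51/14 = 3.64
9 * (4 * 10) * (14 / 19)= 5040/19 = 265.26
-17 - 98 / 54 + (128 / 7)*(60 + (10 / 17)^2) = 59244956/54621 = 1084.66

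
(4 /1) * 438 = 1752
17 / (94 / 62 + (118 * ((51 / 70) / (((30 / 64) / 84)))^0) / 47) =4.22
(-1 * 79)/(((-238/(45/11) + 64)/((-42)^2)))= -3135510/131 = -23935.19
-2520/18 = -140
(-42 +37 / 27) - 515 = -555.63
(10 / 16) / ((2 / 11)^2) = 605/32 = 18.91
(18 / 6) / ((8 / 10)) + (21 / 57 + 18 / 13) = 5437/988 = 5.50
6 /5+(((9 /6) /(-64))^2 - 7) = -475091/81920 = -5.80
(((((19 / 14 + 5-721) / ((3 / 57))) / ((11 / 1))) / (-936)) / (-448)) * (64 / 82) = -63365/27579552 = 0.00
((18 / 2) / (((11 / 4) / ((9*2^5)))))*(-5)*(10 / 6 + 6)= -397440/11 = -36130.91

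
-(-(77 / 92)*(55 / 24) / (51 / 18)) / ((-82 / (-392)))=207515/64124 = 3.24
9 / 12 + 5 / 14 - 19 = -501/28 = -17.89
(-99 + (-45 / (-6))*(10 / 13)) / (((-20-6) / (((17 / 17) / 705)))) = 0.01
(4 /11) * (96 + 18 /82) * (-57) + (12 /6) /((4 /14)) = -896303/451 = -1987.37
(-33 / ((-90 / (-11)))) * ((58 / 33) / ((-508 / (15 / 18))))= 319/27432 = 0.01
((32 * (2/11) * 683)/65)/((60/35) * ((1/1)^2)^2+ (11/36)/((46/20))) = 126677376/3827395 = 33.10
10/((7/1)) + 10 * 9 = 91.43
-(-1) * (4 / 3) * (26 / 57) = 104/171 = 0.61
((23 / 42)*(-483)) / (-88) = 529/176 = 3.01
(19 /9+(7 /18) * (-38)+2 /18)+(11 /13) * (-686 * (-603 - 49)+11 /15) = 221392658/585 = 378448.99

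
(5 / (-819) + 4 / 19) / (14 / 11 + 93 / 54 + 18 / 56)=139964/2270671 = 0.06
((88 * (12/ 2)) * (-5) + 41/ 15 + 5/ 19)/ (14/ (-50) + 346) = -3757730/492651 = -7.63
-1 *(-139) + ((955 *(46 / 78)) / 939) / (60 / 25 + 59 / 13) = 176704738/1270467 = 139.09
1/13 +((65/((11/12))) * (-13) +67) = -122228/143 = -854.74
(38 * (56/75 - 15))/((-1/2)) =81244/75 = 1083.25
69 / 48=23/16 = 1.44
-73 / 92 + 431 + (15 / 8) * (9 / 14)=431.41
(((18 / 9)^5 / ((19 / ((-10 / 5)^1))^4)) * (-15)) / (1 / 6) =-46080/130321 = -0.35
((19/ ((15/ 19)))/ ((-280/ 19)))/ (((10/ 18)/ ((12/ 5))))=-61731/8750 = -7.05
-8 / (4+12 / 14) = -28/17 = -1.65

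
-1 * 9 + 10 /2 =-4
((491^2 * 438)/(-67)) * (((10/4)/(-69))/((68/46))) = 87994565/2278 = 38627.99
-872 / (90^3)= -109/91125 = 0.00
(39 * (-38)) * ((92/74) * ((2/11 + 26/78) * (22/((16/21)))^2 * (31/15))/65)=-372393483/14800 = -25161.72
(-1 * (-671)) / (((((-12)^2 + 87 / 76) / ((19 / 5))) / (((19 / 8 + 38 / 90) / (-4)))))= -243926617/19855800 = -12.28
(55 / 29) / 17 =55/493 = 0.11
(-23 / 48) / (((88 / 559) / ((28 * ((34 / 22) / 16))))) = -1529983/185856 = -8.23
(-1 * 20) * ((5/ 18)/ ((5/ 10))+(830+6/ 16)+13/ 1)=-303815/18 = -16878.61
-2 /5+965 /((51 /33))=53041/85 = 624.01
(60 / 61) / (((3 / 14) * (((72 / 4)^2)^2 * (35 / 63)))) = 7/88938 = 0.00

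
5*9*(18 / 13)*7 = 436.15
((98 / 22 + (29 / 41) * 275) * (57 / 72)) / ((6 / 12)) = 852473/2706 = 315.03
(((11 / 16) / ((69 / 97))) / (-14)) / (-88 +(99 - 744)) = 1067/11329248 = 0.00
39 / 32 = 1.22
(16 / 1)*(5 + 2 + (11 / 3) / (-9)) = 2848/27 = 105.48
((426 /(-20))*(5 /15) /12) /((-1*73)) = 71/8760 = 0.01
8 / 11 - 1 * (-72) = 800/11 = 72.73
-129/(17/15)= -1935/17 = -113.82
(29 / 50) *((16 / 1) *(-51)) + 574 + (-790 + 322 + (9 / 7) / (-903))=-19346549/52675 = -367.28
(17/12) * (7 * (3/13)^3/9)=119/8788 = 0.01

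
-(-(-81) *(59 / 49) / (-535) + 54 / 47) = -1190997/1232105 = -0.97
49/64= 0.77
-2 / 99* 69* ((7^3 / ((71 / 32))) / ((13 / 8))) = -132.61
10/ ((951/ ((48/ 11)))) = 160/3487 = 0.05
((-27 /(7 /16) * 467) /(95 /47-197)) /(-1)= -2370492/16037 = -147.81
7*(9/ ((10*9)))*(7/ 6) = 49/60 = 0.82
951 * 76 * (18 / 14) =650484/7 = 92926.29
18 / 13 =1.38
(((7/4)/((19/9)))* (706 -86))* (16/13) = 156240/247 = 632.55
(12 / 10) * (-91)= -546/5 = -109.20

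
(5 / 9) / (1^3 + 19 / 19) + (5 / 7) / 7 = 335/882 = 0.38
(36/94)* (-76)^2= 103968/47 = 2212.09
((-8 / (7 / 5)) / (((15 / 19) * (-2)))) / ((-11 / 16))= -1216/231 = -5.26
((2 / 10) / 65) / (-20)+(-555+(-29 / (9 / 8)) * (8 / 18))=-298239581/526500 = -566.46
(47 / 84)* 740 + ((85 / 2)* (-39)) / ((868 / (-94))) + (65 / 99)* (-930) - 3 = -191529/9548 = -20.06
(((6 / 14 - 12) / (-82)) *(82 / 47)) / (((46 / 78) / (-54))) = -170586/7567 = -22.54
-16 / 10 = -1.60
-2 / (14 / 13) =-13/7 = -1.86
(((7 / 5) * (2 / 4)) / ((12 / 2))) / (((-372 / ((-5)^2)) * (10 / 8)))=-7/1116 = -0.01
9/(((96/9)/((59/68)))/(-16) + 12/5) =7965/1444 = 5.52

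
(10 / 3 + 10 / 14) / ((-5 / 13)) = -221/21 = -10.52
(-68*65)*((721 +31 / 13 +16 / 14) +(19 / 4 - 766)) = 162313.57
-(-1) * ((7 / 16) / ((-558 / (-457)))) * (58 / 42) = 13253/26784 = 0.49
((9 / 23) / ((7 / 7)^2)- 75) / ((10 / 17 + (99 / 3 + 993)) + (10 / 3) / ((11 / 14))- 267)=-962676/9855707 = -0.10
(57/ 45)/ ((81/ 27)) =19/45 = 0.42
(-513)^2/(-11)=-23924.45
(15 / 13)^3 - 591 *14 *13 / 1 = -236310339/2197 = -107560.46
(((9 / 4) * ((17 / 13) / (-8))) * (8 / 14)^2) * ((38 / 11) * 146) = -424422/7007 = -60.57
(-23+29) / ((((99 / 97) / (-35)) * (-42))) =485/99 = 4.90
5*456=2280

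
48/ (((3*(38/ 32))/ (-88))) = -22528/19 = -1185.68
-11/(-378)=11/378 = 0.03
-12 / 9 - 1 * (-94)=278/3 = 92.67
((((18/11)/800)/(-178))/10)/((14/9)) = -81/109648000 = 0.00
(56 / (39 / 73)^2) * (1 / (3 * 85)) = 298424/387855 = 0.77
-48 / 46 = -24/23 = -1.04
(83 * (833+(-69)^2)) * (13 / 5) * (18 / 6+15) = 108646668/5 = 21729333.60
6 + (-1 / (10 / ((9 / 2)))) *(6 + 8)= -3/10 = -0.30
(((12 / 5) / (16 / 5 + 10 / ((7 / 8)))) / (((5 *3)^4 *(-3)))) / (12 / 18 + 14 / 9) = -7/14400000 = 0.00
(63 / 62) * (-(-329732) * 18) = 186958044/31 = 6030904.65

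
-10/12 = -5/6 = -0.83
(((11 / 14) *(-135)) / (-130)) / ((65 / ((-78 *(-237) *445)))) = 18793863/182 = 103262.98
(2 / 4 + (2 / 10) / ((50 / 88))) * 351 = 74763/250 = 299.05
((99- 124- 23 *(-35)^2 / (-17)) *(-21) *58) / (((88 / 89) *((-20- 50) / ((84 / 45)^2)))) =18717412/187 = 100093.11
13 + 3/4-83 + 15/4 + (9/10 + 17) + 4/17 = -4026/85 = -47.36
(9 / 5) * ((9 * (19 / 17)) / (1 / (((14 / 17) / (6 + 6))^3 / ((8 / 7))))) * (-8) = -136857/3340840 = -0.04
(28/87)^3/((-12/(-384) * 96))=21952/1975509 = 0.01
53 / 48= 1.10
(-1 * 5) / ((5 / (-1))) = 1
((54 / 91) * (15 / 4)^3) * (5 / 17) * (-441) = -28704375/7072 = -4058.88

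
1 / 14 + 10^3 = 1000.07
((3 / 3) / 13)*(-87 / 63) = -29/273 = -0.11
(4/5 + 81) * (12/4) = 1227/5 = 245.40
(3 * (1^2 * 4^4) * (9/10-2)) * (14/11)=-5376/5 = -1075.20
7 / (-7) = -1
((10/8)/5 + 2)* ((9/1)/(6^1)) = 27/8 = 3.38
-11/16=-0.69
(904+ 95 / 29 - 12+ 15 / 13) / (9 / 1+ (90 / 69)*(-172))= -7772942/1867281 = -4.16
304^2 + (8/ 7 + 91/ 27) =17467477/189 = 92420.51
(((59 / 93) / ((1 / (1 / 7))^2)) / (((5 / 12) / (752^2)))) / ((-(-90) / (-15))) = -66729472/22785 = -2928.66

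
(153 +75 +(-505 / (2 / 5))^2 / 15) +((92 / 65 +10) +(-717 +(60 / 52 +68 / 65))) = 16502465/156 = 105785.03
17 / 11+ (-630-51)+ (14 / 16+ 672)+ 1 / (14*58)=-117515/17864 = -6.58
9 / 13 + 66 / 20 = 519/130 = 3.99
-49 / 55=-0.89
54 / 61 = 0.89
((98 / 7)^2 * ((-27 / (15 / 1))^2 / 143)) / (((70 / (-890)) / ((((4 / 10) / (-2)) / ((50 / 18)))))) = 1816668/446875 = 4.07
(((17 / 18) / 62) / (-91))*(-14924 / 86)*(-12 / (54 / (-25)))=17425/107973 = 0.16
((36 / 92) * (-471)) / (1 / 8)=-33912/23 = -1474.43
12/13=0.92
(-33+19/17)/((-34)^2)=-271/9826 = -0.03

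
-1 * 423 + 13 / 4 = -1679/4 = -419.75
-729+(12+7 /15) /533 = -728.98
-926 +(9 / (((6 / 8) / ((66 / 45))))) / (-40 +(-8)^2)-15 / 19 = -263926/285 = -926.06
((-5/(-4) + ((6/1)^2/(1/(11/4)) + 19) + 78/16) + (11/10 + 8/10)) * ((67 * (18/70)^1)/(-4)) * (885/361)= -538030971/404320 = -1330.71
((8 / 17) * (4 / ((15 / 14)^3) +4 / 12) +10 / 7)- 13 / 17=944281/401625 = 2.35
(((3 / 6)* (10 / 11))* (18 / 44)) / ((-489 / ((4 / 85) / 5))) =-6/1676455 = 0.00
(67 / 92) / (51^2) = 67/239292 = 0.00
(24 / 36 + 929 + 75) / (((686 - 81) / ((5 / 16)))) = 137/264 = 0.52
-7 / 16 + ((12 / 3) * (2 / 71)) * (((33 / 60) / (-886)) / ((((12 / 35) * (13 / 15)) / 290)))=-3308823/6542224 = -0.51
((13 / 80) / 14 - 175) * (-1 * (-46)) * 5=-4507701/112 = -40247.33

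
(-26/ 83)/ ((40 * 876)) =-13/1454160 = 0.00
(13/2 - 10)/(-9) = 7/18 = 0.39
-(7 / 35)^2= -1/25 = -0.04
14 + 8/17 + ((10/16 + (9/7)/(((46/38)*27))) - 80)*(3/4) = -3944009/87584 = -45.03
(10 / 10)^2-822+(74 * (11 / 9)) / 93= -686363/837 = -820.03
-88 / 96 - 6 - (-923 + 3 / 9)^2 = -30647545/36 = -851320.69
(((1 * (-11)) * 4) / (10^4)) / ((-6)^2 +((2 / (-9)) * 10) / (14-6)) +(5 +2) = 5626151/803750 = 7.00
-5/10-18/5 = -41/10 = -4.10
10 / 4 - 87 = -84.50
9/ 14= 0.64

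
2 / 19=0.11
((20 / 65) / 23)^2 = 16/89401 = 0.00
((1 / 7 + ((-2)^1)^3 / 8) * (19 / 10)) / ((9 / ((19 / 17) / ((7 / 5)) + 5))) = -874/833 = -1.05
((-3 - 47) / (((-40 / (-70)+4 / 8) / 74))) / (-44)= 2590/33 = 78.48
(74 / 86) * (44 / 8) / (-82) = -407/7052 = -0.06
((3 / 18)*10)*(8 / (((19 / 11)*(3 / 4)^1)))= 1760/171 = 10.29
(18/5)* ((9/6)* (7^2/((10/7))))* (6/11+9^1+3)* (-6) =-3834054/275 = -13942.01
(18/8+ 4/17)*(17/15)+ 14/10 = 253/60 = 4.22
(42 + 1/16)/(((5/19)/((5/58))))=12787/928 = 13.78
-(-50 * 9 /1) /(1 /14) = 6300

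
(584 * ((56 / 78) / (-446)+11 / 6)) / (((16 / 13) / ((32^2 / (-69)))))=-595418368/46161 = -12898.73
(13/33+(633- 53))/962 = 19153/31746 = 0.60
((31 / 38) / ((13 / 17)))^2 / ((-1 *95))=-277729/23183420 = -0.01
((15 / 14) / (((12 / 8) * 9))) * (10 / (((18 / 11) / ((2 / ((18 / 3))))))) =275/1701 = 0.16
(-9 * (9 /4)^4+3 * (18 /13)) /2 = -753813/6656 = -113.25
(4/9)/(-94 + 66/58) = -116/24237 = 0.00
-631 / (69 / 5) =-45.72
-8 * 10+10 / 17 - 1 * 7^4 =-42167/17 = -2480.41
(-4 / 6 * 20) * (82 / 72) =-410/27 = -15.19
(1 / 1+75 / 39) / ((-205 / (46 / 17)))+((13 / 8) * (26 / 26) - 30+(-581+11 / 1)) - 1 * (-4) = -594.41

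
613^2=375769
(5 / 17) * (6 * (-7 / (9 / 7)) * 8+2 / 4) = -7825/102 = -76.72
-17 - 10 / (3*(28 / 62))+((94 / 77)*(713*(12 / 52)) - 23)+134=863315/3003 = 287.48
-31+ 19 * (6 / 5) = -41/5 = -8.20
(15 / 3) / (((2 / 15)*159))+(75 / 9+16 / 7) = 24163/2226 = 10.85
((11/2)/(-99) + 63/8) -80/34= 6691/1224 = 5.47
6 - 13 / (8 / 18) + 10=-53/4 = -13.25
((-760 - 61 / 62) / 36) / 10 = -15727/7440 = -2.11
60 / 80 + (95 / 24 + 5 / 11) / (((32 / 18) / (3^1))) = 11541/1408 = 8.20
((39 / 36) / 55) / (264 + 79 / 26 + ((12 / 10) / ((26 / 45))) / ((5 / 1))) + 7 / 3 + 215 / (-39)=-94847635/29831802 = -3.18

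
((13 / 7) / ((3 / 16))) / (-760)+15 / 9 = 3299/1995 = 1.65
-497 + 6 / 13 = -496.54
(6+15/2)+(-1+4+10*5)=133/2 = 66.50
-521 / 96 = -5.43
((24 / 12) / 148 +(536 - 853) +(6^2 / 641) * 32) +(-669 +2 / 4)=-23330159/23717 = -983.69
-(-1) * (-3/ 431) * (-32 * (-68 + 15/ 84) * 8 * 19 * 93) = -644262336/3017 = -213544.03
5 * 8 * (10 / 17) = 400/17 = 23.53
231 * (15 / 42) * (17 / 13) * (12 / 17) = 990/13 = 76.15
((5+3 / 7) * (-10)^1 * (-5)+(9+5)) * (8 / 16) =999/7 = 142.71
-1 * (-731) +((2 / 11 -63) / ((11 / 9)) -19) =79933/121 = 660.60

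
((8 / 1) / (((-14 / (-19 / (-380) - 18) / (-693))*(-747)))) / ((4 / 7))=16.65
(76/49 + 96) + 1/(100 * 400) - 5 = 92.55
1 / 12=0.08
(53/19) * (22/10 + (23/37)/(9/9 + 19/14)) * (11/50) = 797173/527250 = 1.51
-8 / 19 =-0.42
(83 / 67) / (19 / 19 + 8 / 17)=1411/1675 = 0.84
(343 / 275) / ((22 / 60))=2058/605 = 3.40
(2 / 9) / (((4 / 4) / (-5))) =-10/9 = -1.11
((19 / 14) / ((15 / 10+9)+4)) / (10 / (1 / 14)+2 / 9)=171/256186 = 0.00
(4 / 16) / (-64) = -1/256 = 0.00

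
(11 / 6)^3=1331/216 = 6.16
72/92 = 18/23 = 0.78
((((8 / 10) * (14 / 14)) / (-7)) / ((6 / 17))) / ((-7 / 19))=646/735 = 0.88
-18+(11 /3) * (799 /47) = 133/3 = 44.33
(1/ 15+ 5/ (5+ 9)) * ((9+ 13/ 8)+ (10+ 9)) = 12.56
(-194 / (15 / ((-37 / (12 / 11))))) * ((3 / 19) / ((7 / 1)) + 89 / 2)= 467549797/23940 = 19530.07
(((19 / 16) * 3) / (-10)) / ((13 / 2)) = -57/1040 = -0.05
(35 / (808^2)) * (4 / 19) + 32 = 99235363/3101104 = 32.00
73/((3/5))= 365/3 = 121.67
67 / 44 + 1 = 111/44 = 2.52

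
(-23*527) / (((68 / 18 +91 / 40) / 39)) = -170178840/2179 = -78099.51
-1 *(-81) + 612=693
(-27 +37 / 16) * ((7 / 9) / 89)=-2765/12816 = -0.22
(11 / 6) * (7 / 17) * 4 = 154/51 = 3.02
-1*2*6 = -12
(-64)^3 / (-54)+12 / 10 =655522/135 = 4855.72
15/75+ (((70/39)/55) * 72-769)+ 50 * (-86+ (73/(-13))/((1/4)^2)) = -6834512/715 = -9558.76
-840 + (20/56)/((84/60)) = -82295/98 = -839.74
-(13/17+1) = -30/17 = -1.76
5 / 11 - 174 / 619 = 1181/6809 = 0.17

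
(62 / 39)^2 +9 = 17533/1521 = 11.53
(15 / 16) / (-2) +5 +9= 433/32 = 13.53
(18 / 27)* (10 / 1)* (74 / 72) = 185/27 = 6.85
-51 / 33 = -17/11 = -1.55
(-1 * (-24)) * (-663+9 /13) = -206640/13 = -15895.38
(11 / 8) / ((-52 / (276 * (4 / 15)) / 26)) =-253/5 = -50.60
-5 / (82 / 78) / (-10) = 39/82 = 0.48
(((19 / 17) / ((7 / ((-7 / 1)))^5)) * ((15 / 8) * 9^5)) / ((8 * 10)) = -3365793/2176 = -1546.78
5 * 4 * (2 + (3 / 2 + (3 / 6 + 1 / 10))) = 82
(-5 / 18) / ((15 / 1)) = -1/54 = -0.02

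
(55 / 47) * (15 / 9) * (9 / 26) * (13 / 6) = 275/188 = 1.46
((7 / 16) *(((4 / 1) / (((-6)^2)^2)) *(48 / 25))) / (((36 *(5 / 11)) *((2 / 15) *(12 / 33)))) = 847/259200 = 0.00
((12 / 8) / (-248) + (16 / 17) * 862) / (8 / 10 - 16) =-53.37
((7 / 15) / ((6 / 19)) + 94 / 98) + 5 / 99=120667/48510 = 2.49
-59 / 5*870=-10266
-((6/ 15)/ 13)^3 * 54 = -432/274625 = 0.00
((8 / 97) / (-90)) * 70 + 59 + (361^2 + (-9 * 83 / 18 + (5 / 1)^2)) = 227614559/1746 = 130363.44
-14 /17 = -0.82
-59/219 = -0.27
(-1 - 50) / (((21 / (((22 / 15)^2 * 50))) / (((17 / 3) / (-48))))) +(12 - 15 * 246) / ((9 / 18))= -8306735/1134 = -7325.16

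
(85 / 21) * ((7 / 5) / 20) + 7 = 437/60 = 7.28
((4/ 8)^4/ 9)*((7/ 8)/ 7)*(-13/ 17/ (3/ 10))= -65/29376 = 0.00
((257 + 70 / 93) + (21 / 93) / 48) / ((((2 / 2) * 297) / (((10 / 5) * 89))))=34135327/220968 = 154.48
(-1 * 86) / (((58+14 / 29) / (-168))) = 26187/106 = 247.05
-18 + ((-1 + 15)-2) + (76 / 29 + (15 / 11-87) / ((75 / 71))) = -673476/7975 = -84.45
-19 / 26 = -0.73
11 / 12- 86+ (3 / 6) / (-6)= -511/6 = -85.17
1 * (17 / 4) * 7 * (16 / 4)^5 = 30464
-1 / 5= -0.20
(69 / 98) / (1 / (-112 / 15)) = -184/35 = -5.26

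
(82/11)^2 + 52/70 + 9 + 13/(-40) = 2201797/33880 = 64.99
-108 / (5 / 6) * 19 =-12312/5 = -2462.40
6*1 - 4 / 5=26/5 = 5.20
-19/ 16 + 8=109/16 = 6.81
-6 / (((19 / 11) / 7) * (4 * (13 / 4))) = -462/247 = -1.87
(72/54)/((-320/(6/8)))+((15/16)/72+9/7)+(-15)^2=3041413/13440 = 226.30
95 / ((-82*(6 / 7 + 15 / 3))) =-665/3362 = -0.20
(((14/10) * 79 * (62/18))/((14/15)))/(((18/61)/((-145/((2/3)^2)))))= -21661405/48 = -451279.27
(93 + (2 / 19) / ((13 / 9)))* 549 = 12620961/247 = 51097.01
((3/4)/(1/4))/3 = 1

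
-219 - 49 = -268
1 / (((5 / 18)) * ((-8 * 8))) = -9/160 = -0.06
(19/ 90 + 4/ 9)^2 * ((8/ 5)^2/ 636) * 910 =1.57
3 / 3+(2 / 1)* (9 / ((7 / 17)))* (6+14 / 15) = 10643/35 = 304.09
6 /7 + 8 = 62/7 = 8.86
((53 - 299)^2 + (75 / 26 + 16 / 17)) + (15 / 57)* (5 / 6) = 762371008/12597 = 60520.05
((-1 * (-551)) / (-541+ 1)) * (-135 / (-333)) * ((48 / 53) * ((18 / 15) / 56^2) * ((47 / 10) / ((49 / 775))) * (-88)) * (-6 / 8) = -26492631/37666888 = -0.70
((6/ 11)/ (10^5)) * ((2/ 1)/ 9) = 1/825000 = 0.00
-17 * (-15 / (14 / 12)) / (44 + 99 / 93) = 4.85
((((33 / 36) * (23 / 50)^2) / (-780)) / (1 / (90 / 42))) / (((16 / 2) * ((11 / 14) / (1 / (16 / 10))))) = -529/9984000 = 0.00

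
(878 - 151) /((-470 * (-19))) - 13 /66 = -17027/147345 = -0.12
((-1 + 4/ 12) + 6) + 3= 25/3 = 8.33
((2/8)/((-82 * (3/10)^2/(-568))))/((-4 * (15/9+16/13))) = -23075/13899 = -1.66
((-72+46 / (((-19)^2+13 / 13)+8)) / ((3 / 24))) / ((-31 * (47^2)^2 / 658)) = 1489264/595424905 = 0.00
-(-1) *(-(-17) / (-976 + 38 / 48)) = -408/23405 = -0.02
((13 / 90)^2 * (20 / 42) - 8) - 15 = -391061/17010 = -22.99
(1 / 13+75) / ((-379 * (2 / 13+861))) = -976/4242905 = 0.00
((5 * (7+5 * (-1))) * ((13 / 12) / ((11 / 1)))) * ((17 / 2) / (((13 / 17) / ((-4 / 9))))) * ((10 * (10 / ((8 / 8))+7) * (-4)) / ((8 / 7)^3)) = 42128975/19008 = 2216.38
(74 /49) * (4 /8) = 37/49 = 0.76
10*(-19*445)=-84550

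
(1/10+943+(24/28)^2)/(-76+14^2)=462479/58800 = 7.87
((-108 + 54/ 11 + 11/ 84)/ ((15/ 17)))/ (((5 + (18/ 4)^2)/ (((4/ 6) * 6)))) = -18.49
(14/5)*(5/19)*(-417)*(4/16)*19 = -2919/2 = -1459.50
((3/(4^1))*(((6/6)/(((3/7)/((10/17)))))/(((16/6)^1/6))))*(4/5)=1.85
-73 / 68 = -1.07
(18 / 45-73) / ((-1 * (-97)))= -363/485 = -0.75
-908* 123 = -111684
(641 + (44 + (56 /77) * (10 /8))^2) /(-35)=-75.94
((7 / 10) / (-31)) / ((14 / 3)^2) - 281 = -2439089/8680 = -281.00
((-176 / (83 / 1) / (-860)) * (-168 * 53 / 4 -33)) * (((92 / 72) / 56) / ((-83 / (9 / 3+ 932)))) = 11875061/8294356 = 1.43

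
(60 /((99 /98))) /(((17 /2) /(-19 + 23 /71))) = -101920/781 = -130.50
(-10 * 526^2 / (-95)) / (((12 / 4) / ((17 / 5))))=9406984/285 = 33006.96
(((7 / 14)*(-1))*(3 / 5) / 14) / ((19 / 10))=-3/266 = -0.01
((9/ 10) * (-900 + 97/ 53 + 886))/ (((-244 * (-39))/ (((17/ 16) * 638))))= -2098701/2689856 = -0.78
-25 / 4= -6.25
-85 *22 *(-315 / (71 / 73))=43000650/71 = 605642.96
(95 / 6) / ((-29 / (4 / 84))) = -95/3654 = -0.03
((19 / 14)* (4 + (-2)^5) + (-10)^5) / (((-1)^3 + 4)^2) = -33346/3 = -11115.33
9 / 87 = 3/29 = 0.10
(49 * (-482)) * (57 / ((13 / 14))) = -18847164/13 = -1449781.85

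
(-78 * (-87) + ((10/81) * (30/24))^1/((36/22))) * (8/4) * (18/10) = 19788251/810 = 24429.94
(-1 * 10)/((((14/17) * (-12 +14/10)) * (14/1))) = 425/5194 = 0.08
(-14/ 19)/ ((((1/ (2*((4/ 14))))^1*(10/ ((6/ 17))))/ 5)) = -24/323 = -0.07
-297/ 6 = -99/2 = -49.50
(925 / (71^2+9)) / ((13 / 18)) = 333/1313 = 0.25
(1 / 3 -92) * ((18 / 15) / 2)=-55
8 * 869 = 6952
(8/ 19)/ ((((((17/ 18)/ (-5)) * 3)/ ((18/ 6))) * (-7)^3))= 720/110789 = 0.01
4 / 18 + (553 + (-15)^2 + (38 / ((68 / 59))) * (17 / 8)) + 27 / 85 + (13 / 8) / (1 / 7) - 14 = 10354763/12240 = 845.98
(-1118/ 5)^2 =1249924/25 = 49996.96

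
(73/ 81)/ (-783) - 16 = -1014841/63423 = -16.00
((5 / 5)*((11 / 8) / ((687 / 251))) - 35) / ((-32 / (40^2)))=4739975/2748 = 1724.88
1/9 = 0.11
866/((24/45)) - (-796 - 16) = 9743/4 = 2435.75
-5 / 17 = -0.29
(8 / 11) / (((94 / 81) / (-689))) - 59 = -253739/517 = -490.79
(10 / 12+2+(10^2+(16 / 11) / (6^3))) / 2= 61087/1188 = 51.42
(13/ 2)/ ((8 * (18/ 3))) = 13/96 = 0.14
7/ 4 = 1.75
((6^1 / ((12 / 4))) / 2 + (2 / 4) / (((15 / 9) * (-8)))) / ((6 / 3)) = 77/160 = 0.48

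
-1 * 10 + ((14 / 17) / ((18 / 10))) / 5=-1516/153 = -9.91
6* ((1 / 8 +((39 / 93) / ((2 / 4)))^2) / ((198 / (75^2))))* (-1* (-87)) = 94449375/7688 = 12285.30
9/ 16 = 0.56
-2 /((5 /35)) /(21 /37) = -74/3 = -24.67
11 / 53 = 0.21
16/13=1.23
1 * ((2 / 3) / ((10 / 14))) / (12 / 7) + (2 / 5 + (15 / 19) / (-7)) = 1991/2394 = 0.83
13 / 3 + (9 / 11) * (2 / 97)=13925/3201 = 4.35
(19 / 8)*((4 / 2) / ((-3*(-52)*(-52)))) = -19/32448 = 0.00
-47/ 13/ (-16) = 47/208 = 0.23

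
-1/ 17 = -0.06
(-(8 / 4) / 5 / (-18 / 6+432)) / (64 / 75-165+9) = 5/831974 = 0.00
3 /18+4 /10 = 17/30 = 0.57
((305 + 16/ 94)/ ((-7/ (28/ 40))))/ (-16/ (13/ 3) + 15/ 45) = 559377/61570 = 9.09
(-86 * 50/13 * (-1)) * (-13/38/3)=-2150/57 = -37.72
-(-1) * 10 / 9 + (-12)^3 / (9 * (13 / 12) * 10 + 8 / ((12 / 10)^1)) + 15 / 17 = -1395679/95625 = -14.60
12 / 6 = 2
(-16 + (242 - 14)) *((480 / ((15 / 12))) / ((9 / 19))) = 515584/3 = 171861.33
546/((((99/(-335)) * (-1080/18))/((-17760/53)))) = -18047120/1749 = -10318.54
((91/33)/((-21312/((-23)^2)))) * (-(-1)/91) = -529/703296 = 0.00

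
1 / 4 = 0.25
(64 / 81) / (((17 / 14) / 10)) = 8960/1377 = 6.51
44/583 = 4/53 = 0.08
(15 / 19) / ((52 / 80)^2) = 6000/3211 = 1.87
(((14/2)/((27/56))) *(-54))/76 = -196/19 = -10.32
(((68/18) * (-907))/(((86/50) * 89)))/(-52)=385475/895518 = 0.43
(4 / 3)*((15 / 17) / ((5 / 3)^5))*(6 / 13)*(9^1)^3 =4251528/138125 = 30.78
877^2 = 769129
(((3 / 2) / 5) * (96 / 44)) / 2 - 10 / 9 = -388/495 = -0.78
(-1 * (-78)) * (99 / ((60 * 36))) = 143/40 = 3.58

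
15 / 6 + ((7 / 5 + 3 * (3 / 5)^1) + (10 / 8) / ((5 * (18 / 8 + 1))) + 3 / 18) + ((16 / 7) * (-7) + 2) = -1571/195 = -8.06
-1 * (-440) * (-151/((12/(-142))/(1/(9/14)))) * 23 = 759475640/27 = 28128727.41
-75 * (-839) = 62925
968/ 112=121/14 = 8.64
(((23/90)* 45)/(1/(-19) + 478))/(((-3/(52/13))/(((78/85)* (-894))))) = 6771752/257295 = 26.32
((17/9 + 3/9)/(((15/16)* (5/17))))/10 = 544/675 = 0.81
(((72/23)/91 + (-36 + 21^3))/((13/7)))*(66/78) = 212387967/50531 = 4203.12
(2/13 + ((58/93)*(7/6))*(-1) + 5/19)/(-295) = 21404/20329335 = 0.00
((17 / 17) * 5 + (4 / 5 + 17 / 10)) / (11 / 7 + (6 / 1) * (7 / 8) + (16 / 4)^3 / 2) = 210/1087 = 0.19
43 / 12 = 3.58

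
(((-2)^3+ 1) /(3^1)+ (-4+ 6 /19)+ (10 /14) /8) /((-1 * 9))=18923/28728 = 0.66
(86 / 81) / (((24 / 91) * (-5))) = -0.81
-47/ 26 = -1.81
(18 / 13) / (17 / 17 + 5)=3/13 = 0.23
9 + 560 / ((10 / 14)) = 793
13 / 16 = 0.81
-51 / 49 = -1.04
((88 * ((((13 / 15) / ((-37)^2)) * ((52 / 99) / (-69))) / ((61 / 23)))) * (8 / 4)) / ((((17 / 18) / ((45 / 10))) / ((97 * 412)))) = -432250624/7098265 = -60.90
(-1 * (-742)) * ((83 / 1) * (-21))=-1293306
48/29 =1.66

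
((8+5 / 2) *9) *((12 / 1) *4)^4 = 501645312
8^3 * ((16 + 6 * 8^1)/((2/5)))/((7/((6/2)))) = 245760/7 = 35108.57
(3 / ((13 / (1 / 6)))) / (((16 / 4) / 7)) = 7/104 = 0.07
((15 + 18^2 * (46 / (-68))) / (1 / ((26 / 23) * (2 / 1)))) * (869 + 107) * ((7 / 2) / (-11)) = 616560672/4301 = 143352.86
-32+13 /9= -275/9 = -30.56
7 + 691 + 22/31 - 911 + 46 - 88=-7883/31 = -254.29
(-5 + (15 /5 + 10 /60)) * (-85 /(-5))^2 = -3179/6 = -529.83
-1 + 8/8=0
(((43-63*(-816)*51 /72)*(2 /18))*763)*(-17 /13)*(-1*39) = 472883747/3 = 157627915.67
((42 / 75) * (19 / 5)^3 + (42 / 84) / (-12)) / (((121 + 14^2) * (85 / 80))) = 4602998/50521875 = 0.09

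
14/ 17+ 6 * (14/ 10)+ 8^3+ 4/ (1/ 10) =47704/85 = 561.22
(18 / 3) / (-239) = -6/239 = -0.03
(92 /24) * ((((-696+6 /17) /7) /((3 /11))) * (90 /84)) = -2493315/1666 = -1496.59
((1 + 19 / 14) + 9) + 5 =229/14 = 16.36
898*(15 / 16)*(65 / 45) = 1216.04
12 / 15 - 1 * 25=-121/5 = -24.20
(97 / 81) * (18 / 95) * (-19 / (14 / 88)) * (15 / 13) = -8536/273 = -31.27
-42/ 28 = -3/2 = -1.50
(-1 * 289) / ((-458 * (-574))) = -289/262892 = 0.00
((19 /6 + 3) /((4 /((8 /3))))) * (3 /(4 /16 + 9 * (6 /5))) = 740/663 = 1.12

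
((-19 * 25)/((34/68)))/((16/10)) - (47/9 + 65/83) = -1792069/2988 = -599.76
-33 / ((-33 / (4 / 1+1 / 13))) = 53/13 = 4.08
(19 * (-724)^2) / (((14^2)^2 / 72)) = 44817048/2401 = 18665.99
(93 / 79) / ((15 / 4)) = 124/395 = 0.31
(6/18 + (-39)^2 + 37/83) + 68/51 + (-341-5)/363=45861137/30129 = 1522.16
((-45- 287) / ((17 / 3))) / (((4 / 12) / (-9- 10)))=3339.53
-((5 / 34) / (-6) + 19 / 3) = -429/68 = -6.31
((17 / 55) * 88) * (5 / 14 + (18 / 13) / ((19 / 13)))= 23596/665 = 35.48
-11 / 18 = -0.61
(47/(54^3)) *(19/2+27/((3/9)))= 8507/314928 = 0.03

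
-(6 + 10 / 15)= -20/3 = -6.67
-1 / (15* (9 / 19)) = -19/135 = -0.14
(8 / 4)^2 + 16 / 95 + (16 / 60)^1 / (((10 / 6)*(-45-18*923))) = 32984744/7913025 = 4.17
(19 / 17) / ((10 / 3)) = 0.34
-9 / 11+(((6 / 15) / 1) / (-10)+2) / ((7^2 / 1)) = -0.78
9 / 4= 2.25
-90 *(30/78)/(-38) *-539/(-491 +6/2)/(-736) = -121275/88714496 = 0.00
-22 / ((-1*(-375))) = -22/375 = -0.06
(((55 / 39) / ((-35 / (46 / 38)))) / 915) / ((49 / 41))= -10373/232559145 = 0.00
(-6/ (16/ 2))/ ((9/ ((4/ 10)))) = -1/30 = -0.03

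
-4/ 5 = -0.80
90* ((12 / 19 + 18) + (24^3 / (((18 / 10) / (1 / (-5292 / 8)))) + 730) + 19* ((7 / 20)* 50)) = 89615215/931 = 96256.94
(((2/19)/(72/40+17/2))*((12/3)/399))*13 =1040/780843 = 0.00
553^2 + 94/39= 11926645/39 = 305811.41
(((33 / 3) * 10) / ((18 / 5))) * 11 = 336.11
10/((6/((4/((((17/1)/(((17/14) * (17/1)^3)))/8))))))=393040/21 = 18716.19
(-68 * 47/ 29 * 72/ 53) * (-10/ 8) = 287640/1537 = 187.14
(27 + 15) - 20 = 22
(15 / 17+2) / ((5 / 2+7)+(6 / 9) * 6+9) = 98/765 = 0.13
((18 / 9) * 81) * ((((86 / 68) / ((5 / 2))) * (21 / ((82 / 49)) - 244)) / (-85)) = 66103857/296225 = 223.15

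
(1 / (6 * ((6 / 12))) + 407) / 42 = 611/63 = 9.70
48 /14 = 24/7 = 3.43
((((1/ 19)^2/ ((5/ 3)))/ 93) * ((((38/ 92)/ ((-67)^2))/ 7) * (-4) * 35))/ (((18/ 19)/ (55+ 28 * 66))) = -1903/28805913 = 0.00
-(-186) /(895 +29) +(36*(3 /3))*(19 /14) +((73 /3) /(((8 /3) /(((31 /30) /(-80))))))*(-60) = 1383051/24640 = 56.13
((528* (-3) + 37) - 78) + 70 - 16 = -1571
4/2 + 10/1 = 12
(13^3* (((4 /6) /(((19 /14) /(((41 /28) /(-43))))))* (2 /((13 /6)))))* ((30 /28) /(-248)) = 103935/709156 = 0.15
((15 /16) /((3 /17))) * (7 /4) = 595/64 = 9.30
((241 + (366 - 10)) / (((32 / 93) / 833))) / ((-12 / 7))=-107914317/128 = -843080.60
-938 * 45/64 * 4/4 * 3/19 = -63315/608 = -104.14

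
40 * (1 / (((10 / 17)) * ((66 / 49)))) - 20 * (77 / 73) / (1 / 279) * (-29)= 411306238/2409 = 170737.33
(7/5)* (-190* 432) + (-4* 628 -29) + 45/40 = -939615/8 = -117451.88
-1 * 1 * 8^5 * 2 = -65536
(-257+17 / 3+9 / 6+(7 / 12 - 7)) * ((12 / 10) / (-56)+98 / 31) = -2793535/3472 = -804.59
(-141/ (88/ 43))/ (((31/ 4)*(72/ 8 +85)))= -129/1364 = -0.09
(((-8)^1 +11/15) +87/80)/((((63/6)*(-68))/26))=19279/85680 = 0.23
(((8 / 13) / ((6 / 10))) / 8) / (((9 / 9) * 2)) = 5/78 = 0.06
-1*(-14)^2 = -196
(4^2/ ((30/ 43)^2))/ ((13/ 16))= 118336/2925 = 40.46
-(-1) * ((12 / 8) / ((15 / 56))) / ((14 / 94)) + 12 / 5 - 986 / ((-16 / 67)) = 33351/8 = 4168.88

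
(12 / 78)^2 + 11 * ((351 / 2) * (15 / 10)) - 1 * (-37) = 2932.77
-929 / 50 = -18.58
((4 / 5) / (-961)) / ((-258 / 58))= 116/619845 = 0.00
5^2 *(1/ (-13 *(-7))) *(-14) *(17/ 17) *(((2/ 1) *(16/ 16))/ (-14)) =50/91 = 0.55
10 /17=0.59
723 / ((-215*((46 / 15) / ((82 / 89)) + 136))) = -88929/3684541 = -0.02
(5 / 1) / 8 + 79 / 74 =501/296 = 1.69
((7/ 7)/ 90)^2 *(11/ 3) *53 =0.02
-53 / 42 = -1.26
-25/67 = -0.37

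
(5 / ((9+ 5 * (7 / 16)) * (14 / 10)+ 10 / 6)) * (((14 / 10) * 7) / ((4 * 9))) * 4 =3920/12477 = 0.31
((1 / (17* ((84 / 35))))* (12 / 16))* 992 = 310/17 = 18.24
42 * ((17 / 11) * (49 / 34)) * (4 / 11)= 4116/121 = 34.02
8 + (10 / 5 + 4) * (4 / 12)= 10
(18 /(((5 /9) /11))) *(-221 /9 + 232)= 369666/5 = 73933.20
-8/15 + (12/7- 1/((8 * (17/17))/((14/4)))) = 1249/1680 = 0.74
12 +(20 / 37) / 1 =464/37 = 12.54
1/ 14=0.07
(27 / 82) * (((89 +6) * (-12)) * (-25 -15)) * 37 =22777200/41 = 555541.46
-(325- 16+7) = -316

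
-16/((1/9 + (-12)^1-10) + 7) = 72/67 = 1.07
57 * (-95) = -5415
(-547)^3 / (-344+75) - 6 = 163665709/269 = 608422.71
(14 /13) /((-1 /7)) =-98/13 = -7.54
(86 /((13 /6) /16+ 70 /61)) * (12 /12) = 503616/7513 = 67.03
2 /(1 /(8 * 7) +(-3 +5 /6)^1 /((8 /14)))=-168/317 = -0.53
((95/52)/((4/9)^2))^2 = 59213025/692224 = 85.54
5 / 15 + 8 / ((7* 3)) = 5/7 = 0.71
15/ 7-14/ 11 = 67/77 = 0.87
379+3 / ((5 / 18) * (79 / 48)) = 152297/395 = 385.56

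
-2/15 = -0.13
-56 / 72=-0.78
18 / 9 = 2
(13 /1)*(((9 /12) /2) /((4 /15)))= 585/32 = 18.28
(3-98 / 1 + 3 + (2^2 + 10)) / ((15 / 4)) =-104/5 = -20.80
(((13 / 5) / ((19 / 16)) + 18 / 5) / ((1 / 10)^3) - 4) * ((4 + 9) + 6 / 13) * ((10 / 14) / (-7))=-13740500/1729 = -7947.08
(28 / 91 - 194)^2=6340324/169 = 37516.71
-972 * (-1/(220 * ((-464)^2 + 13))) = 243/11841995 = 0.00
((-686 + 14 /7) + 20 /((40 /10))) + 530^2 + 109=280330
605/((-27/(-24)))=537.78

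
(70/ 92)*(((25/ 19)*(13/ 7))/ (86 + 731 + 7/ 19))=325/142876 = 0.00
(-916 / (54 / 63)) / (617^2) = -3206/1142067 = 0.00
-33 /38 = -0.87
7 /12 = 0.58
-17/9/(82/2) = -17/369 = -0.05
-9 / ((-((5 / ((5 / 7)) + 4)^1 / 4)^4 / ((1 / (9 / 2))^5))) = 8192/96059601 = 0.00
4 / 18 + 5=47/9 = 5.22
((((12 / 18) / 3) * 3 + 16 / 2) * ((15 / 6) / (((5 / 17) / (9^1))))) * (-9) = -5967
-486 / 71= -6.85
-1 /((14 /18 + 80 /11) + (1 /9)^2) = -0.12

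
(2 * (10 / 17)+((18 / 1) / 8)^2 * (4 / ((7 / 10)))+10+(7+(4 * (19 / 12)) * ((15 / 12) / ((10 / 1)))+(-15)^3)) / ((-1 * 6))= 554.52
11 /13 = 0.85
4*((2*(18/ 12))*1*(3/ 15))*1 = 12/5 = 2.40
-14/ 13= -1.08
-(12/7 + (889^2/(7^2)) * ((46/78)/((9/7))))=-18181595/2457 = -7399.92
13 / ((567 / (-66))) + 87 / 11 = 13297/2079 = 6.40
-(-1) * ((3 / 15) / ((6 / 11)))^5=0.01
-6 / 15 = -2/5 = -0.40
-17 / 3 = -5.67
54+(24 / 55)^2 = 163926/3025 = 54.19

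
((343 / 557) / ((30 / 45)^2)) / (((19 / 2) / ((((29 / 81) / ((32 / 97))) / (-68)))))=-964859/414514944 = 0.00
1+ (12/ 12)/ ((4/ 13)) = 17/4 = 4.25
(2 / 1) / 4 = 1/2 = 0.50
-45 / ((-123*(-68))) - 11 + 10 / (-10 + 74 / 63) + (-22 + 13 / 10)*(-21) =818780567/1937660 = 422.56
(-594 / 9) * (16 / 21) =-352/7 = -50.29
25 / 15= 5/3 = 1.67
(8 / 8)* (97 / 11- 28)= -19.18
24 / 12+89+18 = 109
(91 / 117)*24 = 18.67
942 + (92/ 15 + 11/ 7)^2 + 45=11536156/11025 = 1046.36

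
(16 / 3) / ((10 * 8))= 1/15 = 0.07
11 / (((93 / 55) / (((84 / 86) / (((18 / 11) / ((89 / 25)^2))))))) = 73799957/1499625 = 49.21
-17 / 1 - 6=-23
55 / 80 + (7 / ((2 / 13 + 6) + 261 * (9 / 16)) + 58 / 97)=65734627/49379984 = 1.33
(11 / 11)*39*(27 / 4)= 263.25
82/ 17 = 4.82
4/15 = 0.27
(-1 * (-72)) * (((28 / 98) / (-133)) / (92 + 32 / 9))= -324/200165 = 0.00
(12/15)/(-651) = -4/3255 = 0.00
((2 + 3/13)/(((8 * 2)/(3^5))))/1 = 7047/208 = 33.88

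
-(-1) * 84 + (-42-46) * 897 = -78852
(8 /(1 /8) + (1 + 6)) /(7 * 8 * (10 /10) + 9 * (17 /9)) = 71/73 = 0.97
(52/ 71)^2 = 2704/5041 = 0.54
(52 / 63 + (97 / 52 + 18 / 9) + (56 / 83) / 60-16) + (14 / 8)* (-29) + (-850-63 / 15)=-124567577/135954 = -916.25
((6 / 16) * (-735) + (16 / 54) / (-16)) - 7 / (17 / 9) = -1025771/3672 = -279.35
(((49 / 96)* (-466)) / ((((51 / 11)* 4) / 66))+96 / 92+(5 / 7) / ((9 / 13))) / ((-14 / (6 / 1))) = 665607923/1839264 = 361.89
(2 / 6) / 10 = 1/30 = 0.03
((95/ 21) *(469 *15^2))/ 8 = 477375/8 = 59671.88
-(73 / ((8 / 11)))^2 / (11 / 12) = -175857/16 = -10991.06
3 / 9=1/3 = 0.33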